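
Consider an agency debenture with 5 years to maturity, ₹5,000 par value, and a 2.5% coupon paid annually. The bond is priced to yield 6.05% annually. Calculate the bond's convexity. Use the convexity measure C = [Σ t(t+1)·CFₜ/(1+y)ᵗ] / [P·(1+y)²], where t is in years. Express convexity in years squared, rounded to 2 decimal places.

24.83

With y = 0.0605:
  t   CF        PV=CF/(1+0.0605)^t    t·PV        t(t+1)·PV
  1       125.00       117.8689       117.8689         235.7379
  2       125.00       111.1447       222.2894         666.8681
  3       125.00       104.8040       314.4121       1,257.6484
  4       125.00        98.8251       395.3005       1,976.5023
  5     5,125.00     3,820.6786    19,103.3930     114,620.3579
  Σ                  4,253.3213    20,153.2638     118,757.1145
P = 4,253.3213.
Convexity = Σ t(t+1)·PV / [P·(1+y)²] = 118,757.1145 / (4,253.3213 × 1.124660) = 24.82619.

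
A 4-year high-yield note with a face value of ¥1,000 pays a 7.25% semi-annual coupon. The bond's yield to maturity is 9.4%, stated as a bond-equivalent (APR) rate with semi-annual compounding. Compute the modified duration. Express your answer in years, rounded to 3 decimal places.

3.365 years

Periodic yield y = 0.047. First find Macaulay duration:
  t   CF        PV=CF/(1+0.047)^t    t·PV
  1        36.25        34.6227        34.6227
  2        36.25        33.0685        66.1370
  3        36.25        31.5841        94.7522
  4        36.25        30.1662       120.6650
  5        36.25        28.8121       144.0604
  6        36.25        27.5187       165.1122
  7        36.25        26.2834       183.9837
  8     1,036.25       717.6143     5,740.9145
  Σ                    929.6700     6,550.2477
P = 929.6700; Macaulay duration = 6,550.2477 / 929.6700 = 7.04578 half-year periods = 3.52289 years.
Modified duration = D_Mac / (1 + y) = 3.52289 / 1.047 = 3.36475 years.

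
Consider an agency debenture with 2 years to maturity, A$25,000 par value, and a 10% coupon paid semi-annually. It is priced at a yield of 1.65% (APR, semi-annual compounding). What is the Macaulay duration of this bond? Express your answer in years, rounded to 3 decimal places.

1.873 years

Periodic yield y = 0.00825. Discount each cash flow and weight by its period:
  t   CF        PV=CF/(1+0.00825)^t    t·PV
  1     1,250.00     1,239.7719     1,239.7719
  2     1,250.00     1,229.6275     2,459.2549
  3     1,250.00     1,219.5660     3,658.6981
  4    26,250.00    25,401.3258   101,605.3032
  Σ                 29,090.2912   108,963.0281
Price P = Σ PV = 29,090.2912.
Macaulay duration = Σ(t·PV) / P = 108,963.0281 / 29,090.2912 = 3.74568 half-year periods.
In years: 3.74568 / 2 = 1.87284 years.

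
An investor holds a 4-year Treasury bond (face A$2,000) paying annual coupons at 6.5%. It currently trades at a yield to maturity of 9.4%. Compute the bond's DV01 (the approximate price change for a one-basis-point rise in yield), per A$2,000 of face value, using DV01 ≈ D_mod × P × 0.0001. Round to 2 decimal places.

A$0.60

Periodic yield y = 0.094.
  t   CF        PV=CF/(1+0.094)^t    t·PV
  1       130.00       118.8300       118.8300
  2       130.00       108.6197       217.2395
  3       130.00        99.2868       297.8603
  4     2,130.00     1,486.9978     5,947.9911
  Σ                  1,813.7342     6,581.9208
P = 1,813.7342; D_Mac = 3.62893 yrs; D_mod = 3.31712 yrs.
DV01 ≈ 3.31712 × 1,813.7342 × 0.0001 = 0.601638.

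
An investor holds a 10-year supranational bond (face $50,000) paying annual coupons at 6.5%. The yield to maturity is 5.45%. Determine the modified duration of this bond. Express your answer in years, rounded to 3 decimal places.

7.353 years

Periodic yield y = 0.0545. First find Macaulay duration:
  t   CF        PV=CF/(1+0.0545)^t    t·PV
  1     3,250.00     3,082.0294     3,082.0294
  2     3,250.00     2,922.7401     5,845.4801
  3     3,250.00     2,771.6833     8,315.0500
  4     3,250.00     2,628.4337    10,513.7347
  5     3,250.00     2,492.5877    12,462.9383
  6     3,250.00     2,363.7626    14,182.5756
  7     3,250.00     2,241.5956    15,691.1695
  8     3,250.00     2,125.7427    17,005.9413
  9     3,250.00     2,015.8773    18,142.8961
  10   53,250.00    31,322.3091   313,223.0912
  Σ                 53,966.7615   418,464.9062
P = 53,966.7615; Macaulay duration = 418,464.9062 / 53,966.7615 = 7.75412 years.
Modified duration = D_Mac / (1 + y) = 7.75412 / 1.0545 = 7.35336 years.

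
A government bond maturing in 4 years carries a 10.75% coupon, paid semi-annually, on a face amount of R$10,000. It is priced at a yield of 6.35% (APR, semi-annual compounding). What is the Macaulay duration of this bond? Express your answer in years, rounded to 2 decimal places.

Periodic yield y = 0.03175. Discount each cash flow and weight by its period:
  t   CF        PV=CF/(1+0.03175)^t    t·PV
  1       537.50       520.9595       520.9595
  2       537.50       504.9281     1,009.8561
  3       537.50       489.3899     1,468.1698
  4       537.50       474.3300     1,897.3198
  5       537.50       459.7334     2,298.6671
  6       537.50       445.5861     2,673.5164
  7       537.50       431.8741     3,023.1185
  8    10,537.50     8,206.1938    65,649.5501
  Σ                 11,532.9948    78,541.1574
Price P = Σ PV = 11,532.9948.
Macaulay duration = Σ(t·PV) / P = 78,541.1574 / 11,532.9948 = 6.81013 half-year periods.
In years: 6.81013 / 2 = 3.40506 years.

3.41 years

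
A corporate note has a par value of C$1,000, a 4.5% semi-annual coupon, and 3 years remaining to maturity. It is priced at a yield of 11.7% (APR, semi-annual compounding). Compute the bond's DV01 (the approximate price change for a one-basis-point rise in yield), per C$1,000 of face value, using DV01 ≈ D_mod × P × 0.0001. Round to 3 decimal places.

C$0.219

Periodic yield y = 0.0585.
  t   CF        PV=CF/(1+0.0585)^t    t·PV
  1        22.50        21.2565        21.2565
  2        22.50        20.0817        40.1634
  3        22.50        18.9719        56.9156
  4        22.50        17.9233        71.6934
  5        22.50        16.9328        84.6639
  6     1,022.50       726.9728     4,361.8366
  Σ                    822.1390     4,636.5294
P = 822.1390; D_Mac = 5.63959 half-year periods = 2.81980 yrs; D_mod = 2.66396 yrs.
DV01 ≈ 2.66396 × 822.1390 × 0.0001 = 0.219014.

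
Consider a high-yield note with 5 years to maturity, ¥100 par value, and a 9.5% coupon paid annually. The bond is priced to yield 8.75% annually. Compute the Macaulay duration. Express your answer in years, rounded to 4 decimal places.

Periodic yield y = 0.0875. Discount each cash flow and weight by its year:
  t   CF        PV=CF/(1+0.0875)^t    t·PV
  1         9.50         8.7356         8.7356
  2         9.50         8.0328        16.0655
  3         9.50         7.3865        22.1594
  4         9.50         6.7921        27.1686
  5       109.50        71.9893       359.9464
  Σ                    102.9363       434.0754
Price P = Σ PV = 102.9363.
Macaulay duration = Σ(t·PV) / P = 434.0754 / 102.9363 = 4.21693 years.

4.2169 years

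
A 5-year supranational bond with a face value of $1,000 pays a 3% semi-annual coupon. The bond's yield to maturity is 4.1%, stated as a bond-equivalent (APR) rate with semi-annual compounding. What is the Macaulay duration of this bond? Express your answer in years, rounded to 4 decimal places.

4.6701 years

Periodic yield y = 0.0205. Discount each cash flow and weight by its period:
  t   CF        PV=CF/(1+0.0205)^t    t·PV
  1        15.00        14.6987        14.6987
  2        15.00        14.4034        28.8068
  3        15.00        14.1141        42.3422
  4        15.00        13.8305        55.3222
  5        15.00        13.5527        67.7636
  6        15.00        13.2805        79.6828
  7        15.00        13.0137        91.0958
  8        15.00        12.7523       102.0181
  9        15.00        12.4961       112.4648
  10    1,015.00       828.5829     8,285.8287
  Σ                    950.7248     8,880.0236
Price P = Σ PV = 950.7248.
Macaulay duration = Σ(t·PV) / P = 8,880.0236 / 950.7248 = 9.34027 half-year periods.
In years: 9.34027 / 2 = 4.67013 years.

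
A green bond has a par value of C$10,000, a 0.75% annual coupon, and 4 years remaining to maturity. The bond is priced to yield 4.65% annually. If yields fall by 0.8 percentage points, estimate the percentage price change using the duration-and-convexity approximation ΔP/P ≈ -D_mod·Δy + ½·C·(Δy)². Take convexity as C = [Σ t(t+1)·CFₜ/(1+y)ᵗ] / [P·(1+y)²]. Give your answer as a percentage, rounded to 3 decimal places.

With y = 0.0465:
  t   CF        PV=CF/(1+0.0465)^t    t·PV        t(t+1)·PV
  1        75.00        71.6675        71.6675         143.3349
  2        75.00        68.4830       136.9660         410.8980
  3        75.00        65.4400       196.3201         785.2805
  4    10,075.00     8,400.1709    33,600.6838     168,003.4189
  Σ                  8,605.7615    34,005.6374     169,342.9323
P = 8,605.7615; D_Mac = 3.95150 yrs; D_mod = 3.77592 yrs; C = 17.96798.
Duration effect: -3.77592 × (-0.008) = +0.030207
Convexity effect: 0.5 × 17.96798 × (-0.008)² = +0.0005750
ΔP/P ≈ +0.030207 + 0.0005750 = +0.030782 = +3.0782%.

+3.078%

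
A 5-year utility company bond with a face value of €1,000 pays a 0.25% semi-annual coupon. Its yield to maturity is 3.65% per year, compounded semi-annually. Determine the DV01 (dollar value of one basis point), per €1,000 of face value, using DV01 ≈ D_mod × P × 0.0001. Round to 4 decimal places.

€0.4128

Periodic yield y = 0.01825.
  t   CF        PV=CF/(1+0.01825)^t    t·PV
  1         1.25         1.2276         1.2276
  2         1.25         1.2056         2.4112
  3         1.25         1.1840         3.5520
  4         1.25         1.1628         4.6511
  5         1.25         1.1419         5.7096
  6         1.25         1.1215         6.7288
  7         1.25         1.1014         7.7095
  8         1.25         1.0816         8.6530
  9         1.25         1.0622         9.5601
  10    1,001.25       835.5998     8,355.9983
  Σ                    845.8884     8,406.2010
P = 845.8884; D_Mac = 9.93772 half-year periods = 4.96886 yrs; D_mod = 4.87980 yrs.
DV01 ≈ 4.87980 × 845.8884 × 0.0001 = 0.412777.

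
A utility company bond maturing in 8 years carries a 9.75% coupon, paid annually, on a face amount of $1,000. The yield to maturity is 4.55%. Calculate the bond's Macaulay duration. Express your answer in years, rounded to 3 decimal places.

6.215 years

Periodic yield y = 0.0455. Discount each cash flow and weight by its year:
  t   CF        PV=CF/(1+0.0455)^t    t·PV
  1        97.50        93.2568        93.2568
  2        97.50        89.1983       178.3966
  3        97.50        85.3164       255.9492
  4        97.50        81.6034       326.4138
  5        97.50        78.0521       390.2604
  6        97.50        74.6553       447.9315
  7        97.50        71.4063       499.8439
  8     1,097.50       768.7980     6,150.3838
  Σ                  1,342.2865     8,342.4360
Price P = Σ PV = 1,342.2865.
Macaulay duration = Σ(t·PV) / P = 8,342.4360 / 1,342.2865 = 6.21509 years.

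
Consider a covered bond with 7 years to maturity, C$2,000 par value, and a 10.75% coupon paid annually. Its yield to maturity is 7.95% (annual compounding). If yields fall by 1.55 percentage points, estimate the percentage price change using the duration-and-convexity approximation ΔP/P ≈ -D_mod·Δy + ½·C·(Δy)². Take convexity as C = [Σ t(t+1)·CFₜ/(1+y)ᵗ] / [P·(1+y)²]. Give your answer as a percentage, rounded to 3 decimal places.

With y = 0.0795:
  t   CF        PV=CF/(1+0.0795)^t    t·PV        t(t+1)·PV
  1       215.00       199.1663       199.1663         398.3326
  2       215.00       184.4986       368.9973       1,106.9918
  3       215.00       170.9112       512.7336       2,050.9344
  4       215.00       158.3244       633.2976       3,166.4882
  5       215.00       146.6646       733.3229       4,399.9372
  6       215.00       135.8634       815.1806       5,706.2641
  7     2,215.00     1,296.6274     9,076.3920      72,611.1359
  Σ                  2,292.0560    12,339.0902      89,440.0842
P = 2,292.0560; D_Mac = 5.38342 yrs; D_mod = 4.98695 yrs; C = 33.48588.
Duration effect: -4.98695 × (-0.0155) = +0.077298
Convexity effect: 0.5 × 33.48588 × (-0.0155)² = +0.0040225
ΔP/P ≈ +0.077298 + 0.0040225 = +0.081320 = +8.1320%.

+8.132%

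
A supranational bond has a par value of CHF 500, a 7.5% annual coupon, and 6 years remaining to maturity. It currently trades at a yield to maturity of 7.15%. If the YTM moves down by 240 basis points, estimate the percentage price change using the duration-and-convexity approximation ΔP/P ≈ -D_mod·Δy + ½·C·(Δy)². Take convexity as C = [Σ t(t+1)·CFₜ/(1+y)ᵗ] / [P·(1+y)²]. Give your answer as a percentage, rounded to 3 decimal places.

With y = 0.0715:
  t   CF        PV=CF/(1+0.0715)^t    t·PV        t(t+1)·PV
  1        37.50        34.9977        34.9977          69.9953
  2        37.50        32.6623        65.3246         195.9739
  3        37.50        30.4828        91.4484         365.7935
  4        37.50        28.4487       113.7948         568.9742
  5        37.50        26.5504       132.7518         796.5108
  6       537.50       355.1611     2,130.9667      14,916.7670
  Σ                    508.3030     2,569.2840      16,914.0147
P = 508.3030; D_Mac = 5.05463 yrs; D_mod = 4.71734 yrs; C = 28.98276.
Duration effect: -4.71734 × (-0.024) = +0.113216
Convexity effect: 0.5 × 28.98276 × (-0.024)² = +0.0083470
ΔP/P ≈ +0.113216 + 0.0083470 = +0.121563 = +12.1563%.

+12.156%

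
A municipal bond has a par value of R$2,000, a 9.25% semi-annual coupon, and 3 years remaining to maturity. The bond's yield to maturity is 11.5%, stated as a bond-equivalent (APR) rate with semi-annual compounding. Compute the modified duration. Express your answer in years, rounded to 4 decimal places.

Periodic yield y = 0.0575. First find Macaulay duration:
  t   CF        PV=CF/(1+0.0575)^t    t·PV
  1        92.50        87.4704        87.4704
  2        92.50        82.7144       165.4287
  3        92.50        78.2169       234.6507
  4        92.50        73.9640       295.8559
  5        92.50        69.9423       349.7115
  6     2,092.50     1,496.1778     8,977.0669
  Σ                  1,888.4858    10,110.1841
P = 1,888.4858; Macaulay duration = 10,110.1841 / 1,888.4858 = 5.35359 half-year periods = 2.67680 years.
Modified duration = D_Mac / (1 + y) = 2.67680 / 1.0575 = 2.53125 years.

2.5312 years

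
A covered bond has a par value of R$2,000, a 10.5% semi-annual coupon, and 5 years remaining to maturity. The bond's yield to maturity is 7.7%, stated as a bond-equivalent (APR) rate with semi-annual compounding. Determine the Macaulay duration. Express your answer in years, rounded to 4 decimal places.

4.0740 years

Periodic yield y = 0.0385. Discount each cash flow and weight by its period:
  t   CF        PV=CF/(1+0.0385)^t    t·PV
  1       105.00       101.1074       101.1074
  2       105.00        97.3590       194.7181
  3       105.00        93.7497       281.2490
  4       105.00        90.2741       361.0965
  5       105.00        86.9274       434.6371
  6       105.00        83.7048       502.2287
  7       105.00        80.6016       564.2114
  8       105.00        77.6135       620.9080
  9       105.00        74.7362       672.6255
  10    2,105.00     1,442.7367    14,427.3674
  Σ                  2,228.8105    18,160.1491
Price P = Σ PV = 2,228.8105.
Macaulay duration = Σ(t·PV) / P = 18,160.1491 / 2,228.8105 = 8.14791 half-year periods.
In years: 8.14791 / 2 = 4.07396 years.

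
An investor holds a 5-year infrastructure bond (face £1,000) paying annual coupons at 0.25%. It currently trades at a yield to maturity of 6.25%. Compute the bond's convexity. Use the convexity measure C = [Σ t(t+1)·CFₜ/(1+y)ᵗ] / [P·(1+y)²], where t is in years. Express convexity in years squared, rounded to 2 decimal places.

With y = 0.0625:
  t   CF        PV=CF/(1+0.0625)^t    t·PV        t(t+1)·PV
  1         2.50         2.3529         2.3529           4.7059
  2         2.50         2.2145         4.4291          13.2872
  3         2.50         2.0843         6.2528          25.0112
  4         2.50         1.9617         7.8466          39.2332
  5     1,002.50       740.3544     3,701.7722      22,210.6333
  Σ                    748.9678     3,722.6537      22,292.8708
P = 748.9678.
Convexity = Σ t(t+1)·PV / [P·(1+y)²] = 22,292.8708 / (748.9678 × 1.128906) = 26.36604.

26.37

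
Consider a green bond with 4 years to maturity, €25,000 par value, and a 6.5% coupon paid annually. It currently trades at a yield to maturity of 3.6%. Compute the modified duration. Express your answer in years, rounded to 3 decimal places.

Periodic yield y = 0.036. First find Macaulay duration:
  t   CF        PV=CF/(1+0.036)^t    t·PV
  1     1,625.00     1,568.5328     1,568.5328
  2     1,625.00     1,514.0278     3,028.0556
  3     1,625.00     1,461.4168     4,384.2504
  4    26,625.00    23,112.6953    92,450.7814
  Σ                 27,656.6728   101,431.6203
P = 27,656.6728; Macaulay duration = 101,431.6203 / 27,656.6728 = 3.66753 years.
Modified duration = D_Mac / (1 + y) = 3.66753 / 1.036 = 3.54008 years.

3.540 years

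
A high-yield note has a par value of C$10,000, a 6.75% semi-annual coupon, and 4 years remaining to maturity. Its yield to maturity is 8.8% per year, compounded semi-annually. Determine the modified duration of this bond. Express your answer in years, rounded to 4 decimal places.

Periodic yield y = 0.044. First find Macaulay duration:
  t   CF        PV=CF/(1+0.044)^t    t·PV
  1       337.50       323.2759       323.2759
  2       337.50       309.6512       619.3024
  3       337.50       296.6008       889.8023
  4       337.50       284.1004     1,136.4014
  5       337.50       272.1268     1,360.6339
  6       337.50       260.6578     1,563.9470
  7       337.50       249.6723     1,747.7058
  8    10,337.50     7,325.0659    58,600.5268
  Σ                  9,321.1509    66,241.5956
P = 9,321.1509; Macaulay duration = 66,241.5956 / 9,321.1509 = 7.10659 half-year periods = 3.55329 years.
Modified duration = D_Mac / (1 + y) = 3.55329 / 1.044 = 3.40354 years.

3.4035 years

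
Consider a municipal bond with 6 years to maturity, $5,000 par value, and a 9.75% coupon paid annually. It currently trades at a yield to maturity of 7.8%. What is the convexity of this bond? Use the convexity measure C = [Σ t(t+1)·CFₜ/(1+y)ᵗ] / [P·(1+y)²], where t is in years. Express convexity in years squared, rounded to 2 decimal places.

27.18

With y = 0.078:
  t   CF        PV=CF/(1+0.078)^t    t·PV        t(t+1)·PV
  1       487.50       452.2263       452.2263         904.4527
  2       487.50       419.5050       839.0099       2,517.0298
  3       487.50       389.1512     1,167.4535       4,669.8140
  4       487.50       360.9937     1,443.9746       7,219.8732
  5       487.50       334.8735     1,674.3676      10,046.2058
  6     5,487.50     3,496.7289    20,980.3737     146,862.6156
  Σ                  5,453.4786    26,557.4057     172,219.9910
P = 5,453.4786.
Convexity = Σ t(t+1)·PV / [P·(1+y)²] = 172,219.9910 / (5,453.4786 × 1.162084) = 27.17518.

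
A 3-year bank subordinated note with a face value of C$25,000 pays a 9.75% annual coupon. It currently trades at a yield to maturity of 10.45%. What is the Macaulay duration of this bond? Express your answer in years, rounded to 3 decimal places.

Periodic yield y = 0.1045. Discount each cash flow and weight by its year:
  t   CF        PV=CF/(1+0.1045)^t    t·PV
  1     2,437.50     2,206.8809     2,206.8809
  2     2,437.50     1,998.0814     3,996.1629
  3    27,437.50    20,363.2633    61,089.7899
  Σ                 24,568.2257    67,292.8337
Price P = Σ PV = 24,568.2257.
Macaulay duration = Σ(t·PV) / P = 67,292.8337 / 24,568.2257 = 2.73902 years.

2.739 years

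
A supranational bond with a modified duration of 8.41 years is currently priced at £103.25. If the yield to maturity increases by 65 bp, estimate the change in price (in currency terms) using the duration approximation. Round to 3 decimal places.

Duration approximation: ΔP/P ≈ -D_mod · Δy = -8.41 × (+0.0065) = -0.054665.
ΔP ≈ 103.25 × (-0.054665) = -5.64416125.

-£5.644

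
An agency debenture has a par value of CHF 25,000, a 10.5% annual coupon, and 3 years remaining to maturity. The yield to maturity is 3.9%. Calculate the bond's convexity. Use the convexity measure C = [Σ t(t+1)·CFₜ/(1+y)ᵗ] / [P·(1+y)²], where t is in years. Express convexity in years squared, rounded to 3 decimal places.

With y = 0.039:
  t   CF        PV=CF/(1+0.039)^t    t·PV        t(t+1)·PV
  1     2,625.00     2,526.4678     2,526.4678       5,052.9355
  2     2,625.00     2,431.6340     4,863.2681      14,589.8042
  3    27,625.00    24,629.5028    73,888.5083     295,554.0331
  Σ                 29,587.6045    81,278.2441     315,196.7728
P = 29,587.6045.
Convexity = Σ t(t+1)·PV / [P·(1+y)²] = 315,196.7728 / (29,587.6045 × 1.079521) = 9.86827.

9.868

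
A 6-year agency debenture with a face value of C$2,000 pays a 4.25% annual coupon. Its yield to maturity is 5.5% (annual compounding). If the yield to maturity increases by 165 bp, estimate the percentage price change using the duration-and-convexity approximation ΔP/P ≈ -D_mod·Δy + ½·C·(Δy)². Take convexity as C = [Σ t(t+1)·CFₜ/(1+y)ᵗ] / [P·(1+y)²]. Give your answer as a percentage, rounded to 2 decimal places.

With y = 0.055:
  t   CF        PV=CF/(1+0.055)^t    t·PV        t(t+1)·PV
  1        85.00        80.5687        80.5687         161.1374
  2        85.00        76.3685       152.7369         458.2107
  3        85.00        72.3872       217.1615         868.6459
  4        85.00        68.6134       274.4537       1,372.2685
  5        85.00        65.0364       325.1821       1,951.0926
  6     2,085.00     1,512.1376     9,072.8254      63,509.7776
  Σ                  1,875.1117    10,122.9283      68,321.1328
P = 1,875.1117; D_Mac = 5.39857 yrs; D_mod = 5.11713 yrs; C = 32.73580.
Duration effect: -5.11713 × (+0.0165) = -0.084433
Convexity effect: 0.5 × 32.73580 × (0.0165)² = +0.0044562
ΔP/P ≈ -0.084433 + 0.0044562 = -0.079977 = -7.9977%.

-8.00%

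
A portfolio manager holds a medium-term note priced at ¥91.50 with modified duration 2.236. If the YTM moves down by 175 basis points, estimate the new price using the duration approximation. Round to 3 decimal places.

¥95.080

Duration approximation: ΔP/P ≈ -D_mod · Δy = -2.236 × (-0.0175) = +0.039130.
New price ≈ 91.50 × (1 + 0.039130) = 95.080395.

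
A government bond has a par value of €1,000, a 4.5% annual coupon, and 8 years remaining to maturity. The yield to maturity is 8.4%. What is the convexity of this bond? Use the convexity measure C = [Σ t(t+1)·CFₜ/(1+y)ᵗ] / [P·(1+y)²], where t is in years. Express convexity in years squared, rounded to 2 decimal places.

With y = 0.084:
  t   CF        PV=CF/(1+0.084)^t    t·PV        t(t+1)·PV
  1        45.00        41.5129        41.5129          83.0258
  2        45.00        38.2960        76.5921         229.7763
  3        45.00        35.3285       105.9854         423.9415
  4        45.00        32.5908       130.3633         651.8165
  5        45.00        30.0653       150.3267         901.9602
  6        45.00        27.7356       166.4133       1,164.8932
  7        45.00        25.5863       179.1041       1,432.8330
  8     1,045.00       548.1281     4,385.0245      39,465.2201
  Σ                    779.2435     5,235.3223      44,353.4666
P = 779.2435.
Convexity = Σ t(t+1)·PV / [P·(1+y)²] = 44,353.4666 / (779.2435 × 1.175056) = 48.43907.

48.44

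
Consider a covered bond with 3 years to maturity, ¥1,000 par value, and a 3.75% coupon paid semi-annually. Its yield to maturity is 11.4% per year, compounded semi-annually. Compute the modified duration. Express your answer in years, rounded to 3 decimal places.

2.694 years

Periodic yield y = 0.057. First find Macaulay duration:
  t   CF        PV=CF/(1+0.057)^t    t·PV
  1        18.75        17.7389        17.7389
  2        18.75        16.7823        33.5646
  3        18.75        15.8773        47.6319
  4        18.75        15.0211        60.0843
  5        18.75        14.2111        71.0553
  6     1,018.75       730.4958     4,382.9745
  Σ                    810.1264     4,613.0495
P = 810.1264; Macaulay duration = 4,613.0495 / 810.1264 = 5.69423 half-year periods = 2.84712 years.
Modified duration = D_Mac / (1 + y) = 2.84712 / 1.057 = 2.69358 years.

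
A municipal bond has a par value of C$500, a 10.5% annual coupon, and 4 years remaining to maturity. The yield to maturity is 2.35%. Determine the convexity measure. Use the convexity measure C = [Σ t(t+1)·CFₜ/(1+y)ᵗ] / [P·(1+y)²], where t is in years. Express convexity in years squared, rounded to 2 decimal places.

With y = 0.0235:
  t   CF        PV=CF/(1+0.0235)^t    t·PV        t(t+1)·PV
  1        52.50        51.2946        51.2946         102.5892
  2        52.50        50.1168       100.2337         300.7010
  3        52.50        48.9661       146.8984         587.5935
  4       552.50       503.4785     2,013.9138      10,069.5692
  Σ                    653.8560     2,312.3405      11,060.4529
P = 653.8560.
Convexity = Σ t(t+1)·PV / [P·(1+y)²] = 11,060.4529 / (653.8560 × 1.047552) = 16.14786.

16.15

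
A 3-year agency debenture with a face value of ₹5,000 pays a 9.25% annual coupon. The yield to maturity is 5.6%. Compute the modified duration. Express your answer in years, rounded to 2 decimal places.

Periodic yield y = 0.056. First find Macaulay duration:
  t   CF        PV=CF/(1+0.056)^t    t·PV
  1       462.50       437.9735       437.9735
  2       462.50       414.7476       829.4952
  3     5,462.50     4,638.7364    13,916.2092
  Σ                  5,491.4575    15,183.6780
P = 5,491.4575; Macaulay duration = 15,183.6780 / 5,491.4575 = 2.76496 years.
Modified duration = D_Mac / (1 + y) = 2.76496 / 1.056 = 2.61834 years.

2.62 years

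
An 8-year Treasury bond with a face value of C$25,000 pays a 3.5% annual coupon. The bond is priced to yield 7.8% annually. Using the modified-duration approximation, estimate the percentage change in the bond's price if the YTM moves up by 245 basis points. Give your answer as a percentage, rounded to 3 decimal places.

-15.795%

Periodic yield y = 0.078. Modified duration first:
  t   CF        PV=CF/(1+0.078)^t    t·PV
  1       875.00       811.6883       811.6883
  2       875.00       752.9576     1,505.9152
  3       875.00       698.4765     2,095.4294
  4       875.00       647.9373     2,591.7494
  5       875.00       601.0550     3,005.2752
  6       875.00       557.5650     3,345.3899
  7       875.00       517.2217     3,620.5518
  8    25,875.00    14,188.2970   113,506.3762
  Σ                 18,775.1985   130,482.3754
P = 18,775.1985; D_Mac = 6.94972 yrs; D_mod = 6.94972/(1+0.078) = 6.44686 yrs.
ΔP/P ≈ -D_mod · Δy = -6.44686 × (+0.0245) = -0.157948 = -15.7948%.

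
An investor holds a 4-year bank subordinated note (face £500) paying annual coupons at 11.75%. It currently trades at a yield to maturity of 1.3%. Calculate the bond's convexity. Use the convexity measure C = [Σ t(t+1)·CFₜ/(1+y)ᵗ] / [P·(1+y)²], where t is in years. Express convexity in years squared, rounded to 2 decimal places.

16.30

With y = 0.013:
  t   CF        PV=CF/(1+0.013)^t    t·PV        t(t+1)·PV
  1        58.75        57.9961        57.9961         115.9921
  2        58.75        57.2518       114.5036         343.5107
  3        58.75        56.5171       169.5512         678.2047
  4       558.75       530.6153     2,122.4611      10,612.3057
  Σ                    702.3802     2,464.5119      11,750.0131
P = 702.3802.
Convexity = Σ t(t+1)·PV / [P·(1+y)²] = 11,750.0131 / (702.3802 × 1.026169) = 16.30224.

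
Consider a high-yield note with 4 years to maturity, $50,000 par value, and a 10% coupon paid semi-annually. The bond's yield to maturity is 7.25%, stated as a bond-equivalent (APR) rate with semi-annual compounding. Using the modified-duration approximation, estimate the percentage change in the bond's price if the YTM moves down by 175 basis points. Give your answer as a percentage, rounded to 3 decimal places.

Periodic yield y = 0.03625. Modified duration first:
  t   CF        PV=CF/(1+0.03625)^t    t·PV
  1     2,500.00     2,412.5452     2,412.5452
  2     2,500.00     2,328.1498     4,656.2996
  3     2,500.00     2,246.7067     6,740.1201
  4     2,500.00     2,168.1126     8,672.4504
  5     2,500.00     2,092.2679    10,461.3395
  6     2,500.00     2,019.0764    12,114.4583
  7     2,500.00     1,948.4452    13,639.1167
  8    52,500.00    39,485.9831   315,887.8645
  Σ                 54,701.2869   374,584.1942
P = 54,701.2869; D_Mac = 6.84781 half-year periods = 3.42391 yrs; D_mod = 3.42391/(1+0.03625) = 3.30413 yrs.
ΔP/P ≈ -D_mod · Δy = -3.30413 × (-0.0175) = +0.057822 = +5.7822%.

+5.782%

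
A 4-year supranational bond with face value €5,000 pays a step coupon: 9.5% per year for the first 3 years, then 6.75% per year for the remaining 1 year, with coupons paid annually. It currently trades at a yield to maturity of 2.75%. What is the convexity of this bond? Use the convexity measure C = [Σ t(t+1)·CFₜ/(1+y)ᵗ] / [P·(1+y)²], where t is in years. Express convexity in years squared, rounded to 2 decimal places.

16.15

With y = 0.0275:
  t   CF        PV=CF/(1+0.0275)^t    t·PV        t(t+1)·PV
  1       475.00       462.2871       462.2871         924.5742
  2       475.00       449.9145       899.8289       2,699.4867
  3       475.00       437.8730     1,313.6189       5,254.4754
  4     5,337.50     4,788.6221    19,154.4884      95,772.4421
  Σ                  6,138.6966    21,830.2233     104,650.9784
P = 6,138.6966.
Convexity = Σ t(t+1)·PV / [P·(1+y)²] = 104,650.9784 / (6,138.6966 × 1.055756) = 16.14743.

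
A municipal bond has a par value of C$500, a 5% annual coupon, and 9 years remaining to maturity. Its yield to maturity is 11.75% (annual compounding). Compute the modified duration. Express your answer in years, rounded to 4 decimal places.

Periodic yield y = 0.1175. First find Macaulay duration:
  t   CF        PV=CF/(1+0.1175)^t    t·PV
  1        25.00        22.3714        22.3714
  2        25.00        20.0191        40.0382
  3        25.00        17.9142        53.7426
  4        25.00        16.0306        64.1224
  5        25.00        14.3451        71.7253
  6        25.00        12.8367        77.0205
  7        25.00        11.4870        80.4091
  8        25.00        10.2792        82.2337
  9       525.00       193.1664     1,738.4973
  Σ                    318.4497     2,230.1605
P = 318.4497; Macaulay duration = 2,230.1605 / 318.4497 = 7.00318 years.
Modified duration = D_Mac / (1 + y) = 7.00318 / 1.1175 = 6.26683 years.

6.2668 years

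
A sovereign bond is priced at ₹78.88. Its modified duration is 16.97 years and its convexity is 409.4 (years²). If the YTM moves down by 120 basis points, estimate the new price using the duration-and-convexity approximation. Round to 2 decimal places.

Duration effect: -D_mod·Δy = -16.97 × (-0.012) = +0.203640
Convexity effect: ½·C·(Δy)² = 0.5 × 409.4 × (-0.012)² = +0.0294768
ΔP/P ≈ +0.203640 + 0.0294768 = +0.2331168
New price ≈ 78.88 × (1 + 0.2331168) = 97.268253184.

₹97.27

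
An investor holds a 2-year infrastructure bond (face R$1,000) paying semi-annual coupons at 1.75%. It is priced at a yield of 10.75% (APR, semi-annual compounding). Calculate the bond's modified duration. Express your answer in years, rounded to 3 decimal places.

1.871 years

Periodic yield y = 0.05375. First find Macaulay duration:
  t   CF        PV=CF/(1+0.05375)^t    t·PV
  1         8.75         8.3037         8.3037
  2         8.75         7.8801        15.7602
  3         8.75         7.4782        22.4345
  4     1,008.75       818.1505     3,272.6020
  Σ                    841.8125     3,319.1004
P = 841.8125; Macaulay duration = 3,319.1004 / 841.8125 = 3.94280 half-year periods = 1.97140 years.
Modified duration = D_Mac / (1 + y) = 1.97140 / 1.05375 = 1.87084 years.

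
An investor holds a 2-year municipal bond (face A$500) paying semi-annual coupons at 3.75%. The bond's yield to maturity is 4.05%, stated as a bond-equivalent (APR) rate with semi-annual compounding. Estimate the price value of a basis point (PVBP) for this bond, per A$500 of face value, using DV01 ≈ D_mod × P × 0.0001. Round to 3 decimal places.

A$0.095

Periodic yield y = 0.02025.
  t   CF        PV=CF/(1+0.02025)^t    t·PV
  1        9.375         9.1889         9.1889
  2        9.375         9.0065        18.0131
  3        9.375         8.8278        26.4833
  4      509.375       470.1227     1,880.4908
  Σ                    497.1459     1,934.1761
P = 497.1459; D_Mac = 3.89056 half-year periods = 1.94528 yrs; D_mod = 1.90667 yrs.
DV01 ≈ 1.90667 × 497.1459 × 0.0001 = 0.094789.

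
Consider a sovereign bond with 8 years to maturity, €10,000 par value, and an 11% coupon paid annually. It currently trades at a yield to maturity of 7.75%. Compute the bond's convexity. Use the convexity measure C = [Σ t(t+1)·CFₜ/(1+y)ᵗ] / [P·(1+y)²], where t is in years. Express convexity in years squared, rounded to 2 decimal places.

With y = 0.0775:
  t   CF        PV=CF/(1+0.0775)^t    t·PV        t(t+1)·PV
  1     1,100.00     1,020.8817     1,020.8817       2,041.7633
  2     1,100.00       947.4540     1,894.9080       5,684.7239
  3     1,100.00       879.3076     2,637.9229      10,551.6917
  4     1,100.00       816.0628     3,264.2511      16,321.2556
  5     1,100.00       757.3668     3,786.8342      22,721.0054
  6     1,100.00       702.8927     4,217.3560      29,521.4920
  7     1,100.00       652.3366     4,566.3561      36,530.8486
  8    11,100.00     6,109.2057    48,873.6456     439,862.8102
  Σ                 11,885.5079    70,262.1556     563,235.5908
P = 11,885.5079.
Convexity = Σ t(t+1)·PV / [P·(1+y)²] = 563,235.5908 / (11,885.5079 × 1.161006) = 40.81669.

40.82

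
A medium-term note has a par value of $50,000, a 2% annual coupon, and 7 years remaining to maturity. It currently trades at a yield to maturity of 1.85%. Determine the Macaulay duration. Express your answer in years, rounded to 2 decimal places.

Periodic yield y = 0.0185. Discount each cash flow and weight by its year:
  t   CF        PV=CF/(1+0.0185)^t    t·PV
  1     1,000.00       981.8360       981.8360
  2     1,000.00       964.0020     1,928.0040
  3     1,000.00       946.4919     2,839.4757
  4     1,000.00       929.2998     3,717.1994
  5     1,000.00       912.4201     4,562.1004
  6     1,000.00       895.8469     5,375.0815
  7    51,000.00    44,858.3136   314,008.1952
  Σ                 50,488.2104   333,411.8922
Price P = Σ PV = 50,488.2104.
Macaulay duration = Σ(t·PV) / P = 333,411.8922 / 50,488.2104 = 6.60376 years.

6.60 years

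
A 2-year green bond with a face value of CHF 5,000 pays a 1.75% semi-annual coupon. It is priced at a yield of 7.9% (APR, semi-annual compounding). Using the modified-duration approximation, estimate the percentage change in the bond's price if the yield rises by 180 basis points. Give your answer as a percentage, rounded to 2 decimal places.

Periodic yield y = 0.0395. Modified duration first:
  t   CF        PV=CF/(1+0.0395)^t    t·PV
  1        43.75        42.0875        42.0875
  2        43.75        40.4883        80.9765
  3        43.75        38.9497       116.8492
  4     5,043.75     4,319.7198    17,278.8792
  Σ                  4,441.2453    17,518.7925
P = 4,441.2453; D_Mac = 3.94457 half-year periods = 1.97228 yrs; D_mod = 1.97228/(1+0.0395) = 1.89734 yrs.
ΔP/P ≈ -D_mod · Δy = -1.89734 × (+0.018) = -0.034152 = -3.4152%.

-3.42%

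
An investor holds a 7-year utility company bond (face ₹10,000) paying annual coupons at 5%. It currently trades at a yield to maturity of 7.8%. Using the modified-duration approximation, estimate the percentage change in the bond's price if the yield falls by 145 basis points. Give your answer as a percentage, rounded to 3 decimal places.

Periodic yield y = 0.078. Modified duration first:
  t   CF        PV=CF/(1+0.078)^t    t·PV
  1       500.00       463.8219       463.8219
  2       500.00       430.2615       860.5230
  3       500.00       399.1294     1,197.3882
  4       500.00       370.2499     1,480.9996
  5       500.00       343.4600     1,717.3001
  6       500.00       318.6086     1,911.6514
  7    10,500.00     6,206.6603    43,446.6218
  Σ                  8,532.1915    51,078.3060
P = 8,532.1915; D_Mac = 5.98654 yrs; D_mod = 5.98654/(1+0.078) = 5.55338 yrs.
ΔP/P ≈ -D_mod · Δy = -5.55338 × (-0.0145) = +0.080524 = +8.0524%.

+8.052%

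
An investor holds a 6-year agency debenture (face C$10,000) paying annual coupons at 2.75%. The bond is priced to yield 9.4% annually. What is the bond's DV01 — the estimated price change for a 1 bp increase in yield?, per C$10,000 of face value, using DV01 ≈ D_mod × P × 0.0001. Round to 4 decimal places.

Periodic yield y = 0.094.
  t   CF        PV=CF/(1+0.094)^t    t·PV
  1       275.00       251.3711       251.3711
  2       275.00       229.7725       459.5450
  3       275.00       210.0297       630.0891
  4       275.00       191.9833       767.9331
  5       275.00       175.4875       877.4373
  6    10,275.00     5,993.4640    35,960.7838
  Σ                  7,052.1080    38,947.1594
P = 7,052.1080; D_Mac = 5.52277 yrs; D_mod = 5.04823 yrs.
DV01 ≈ 5.04823 × 7,052.1080 × 0.0001 = 3.560069.

C$3.5601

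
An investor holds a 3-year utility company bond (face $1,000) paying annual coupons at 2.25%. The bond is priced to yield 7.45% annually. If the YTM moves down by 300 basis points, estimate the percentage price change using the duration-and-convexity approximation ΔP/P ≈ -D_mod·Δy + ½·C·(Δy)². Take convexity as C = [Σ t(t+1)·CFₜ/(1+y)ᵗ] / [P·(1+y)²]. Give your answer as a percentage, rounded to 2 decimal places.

With y = 0.0745:
  t   CF        PV=CF/(1+0.0745)^t    t·PV        t(t+1)·PV
  1        22.50        20.9400        20.9400          41.8799
  2        22.50        19.4881        38.9762         116.9286
  3     1,022.50       824.2217     2,472.6652       9,890.6607
  Σ                    864.6498     2,532.5814      10,049.4693
P = 864.6498; D_Mac = 2.92903 yrs; D_mod = 2.72594 yrs; C = 10.06677.
Duration effect: -2.72594 × (-0.03) = +0.081778
Convexity effect: 0.5 × 10.06677 × (-0.03)² = +0.0045300
ΔP/P ≈ +0.081778 + 0.0045300 = +0.086308 = +8.6308%.

+8.63%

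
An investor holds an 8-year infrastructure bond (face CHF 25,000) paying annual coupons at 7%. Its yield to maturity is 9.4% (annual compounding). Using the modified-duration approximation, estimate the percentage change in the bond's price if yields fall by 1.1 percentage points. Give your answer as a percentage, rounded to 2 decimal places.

Periodic yield y = 0.094. Modified duration first:
  t   CF        PV=CF/(1+0.094)^t    t·PV
  1     1,750.00     1,599.6344     1,599.6344
  2     1,750.00     1,462.1886     2,924.3773
  3     1,750.00     1,336.5527     4,009.6581
  4     1,750.00     1,221.7118     4,886.8471
  5     1,750.00     1,116.7384     5,583.6919
  6     1,750.00     1,020.7846     6,124.7077
  7     1,750.00       933.0755     6,531.5286
  8    26,750.00    13,037.2265   104,297.8119
  Σ                 21,727.9125   135,958.2569
P = 21,727.9125; D_Mac = 6.25731 yrs; D_mod = 6.25731/(1+0.094) = 5.71966 yrs.
ΔP/P ≈ -D_mod · Δy = -5.71966 × (-0.011) = +0.062916 = +6.2916%.

+6.29%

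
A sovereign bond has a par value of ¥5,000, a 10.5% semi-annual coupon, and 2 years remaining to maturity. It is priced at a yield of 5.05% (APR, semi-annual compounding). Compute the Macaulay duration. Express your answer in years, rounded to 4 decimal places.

Periodic yield y = 0.02525. Discount each cash flow and weight by its period:
  t   CF        PV=CF/(1+0.02525)^t    t·PV
  1       262.50       256.0351       256.0351
  2       262.50       249.7294       499.4589
  3       262.50       243.5791       730.7372
  4     5,262.50     4,762.9168    19,051.6673
  Σ                  5,512.2605    20,537.8985
Price P = Σ PV = 5,512.2605.
Macaulay duration = Σ(t·PV) / P = 20,537.8985 / 5,512.2605 = 3.72586 half-year periods.
In years: 3.72586 / 2 = 1.86293 years.

1.8629 years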